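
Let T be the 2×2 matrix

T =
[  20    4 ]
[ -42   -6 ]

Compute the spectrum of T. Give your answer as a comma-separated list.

det(T - λI) = (20 - λ)(-6 - λ) - (4)·(-42) = λ^2 - 14λ + 48.
This factors as (λ - 6)·(λ - 8) = 0.
Eigenvalues: 6, 8.

6, 8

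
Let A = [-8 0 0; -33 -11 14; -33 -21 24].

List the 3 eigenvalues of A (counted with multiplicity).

-8, 3, 10

The characteristic polynomial is p(s) = det(sI - A).
Cofactor expansion gives p(s) = s^3 - 5s^2 - 74s + 240.
Rational-root test: s = 3 gives p(3) = 0.
Dividing by (s - 3) leaves s^2 - 2s - 80.
The quadratic factors as (s + 8)·(s - 10).
Eigenvalues: -8, 3, 10.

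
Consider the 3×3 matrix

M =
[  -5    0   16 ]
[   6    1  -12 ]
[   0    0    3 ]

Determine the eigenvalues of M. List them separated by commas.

Compute the characteristic polynomial p(λ) = det(λI - M).
Expanding along the first row, p(λ) = λ^3 + λ^2 - 17λ + 15.
Try λ = 1: p(1) = 0, so 1 is a root.
Factor out (λ - 1): p(λ) = (λ - 1)·(λ^2 + 2λ - 15).
The quadratic factors as (λ + 5)·(λ - 3).
Eigenvalues: -5, 1, 3.

-5, 1, 3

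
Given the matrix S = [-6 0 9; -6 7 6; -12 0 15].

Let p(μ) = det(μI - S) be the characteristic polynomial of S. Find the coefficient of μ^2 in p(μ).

The coefficient of μ^2 of det(μI - S) is −trace(S).
trace(S) = (-6) + (7) + (15) = 16, so the coefficient is -16.

-16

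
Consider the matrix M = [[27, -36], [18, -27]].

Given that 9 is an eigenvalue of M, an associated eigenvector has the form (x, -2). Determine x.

We need (M - 9I)v = 0.
M - 9I = [[18, -36], [18, -36]].
Row 1: (18)·x + (-36)·-2 = 0
Row 2: (18)·x + (-36)·-2 = 0
Solving gives x = -4.
Check: M·(-4, -2) = (-36, -18) = 9·(-4, -2).

-4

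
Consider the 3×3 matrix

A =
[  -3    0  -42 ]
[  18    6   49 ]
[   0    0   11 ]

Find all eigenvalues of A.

-3, 6, 11

The characteristic polynomial is p(s) = det(sI - A).
Expanding along the first row, p(s) = s^3 - 14s^2 + 15s + 198.
Rational-root test: s = 6 gives p(6) = 0.
Factor out (s - 6): p(s) = (s - 6)·(s^2 - 8s - 33).
The quadratic factors as (s + 3)·(s - 11).
Eigenvalues: -3, 6, 11.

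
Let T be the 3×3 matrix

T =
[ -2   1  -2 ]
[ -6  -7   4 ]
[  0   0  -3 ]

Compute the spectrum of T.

-5, -4, -3

Set up det(lambda·I - T) = 0.
Expanding the 3×3 determinant: p(lambda) = lambda^3 + 12·lambda^2 + 47·lambda + 60.
Try lambda = -3: p(-3) = 0, so -3 is a root.
Dividing by (lambda + 3) leaves lambda^2 + 9·lambda + 20.
The quadratic factors as (lambda + 5)·(lambda + 4).
Eigenvalues: -5, -4, -3.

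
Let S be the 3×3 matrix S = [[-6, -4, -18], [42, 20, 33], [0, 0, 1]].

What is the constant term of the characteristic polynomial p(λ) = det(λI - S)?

p(0) = det(0·I − S) = det(−S) = (−1)^3·det(S).
det(S) = 48, so p(0) = -48.

-48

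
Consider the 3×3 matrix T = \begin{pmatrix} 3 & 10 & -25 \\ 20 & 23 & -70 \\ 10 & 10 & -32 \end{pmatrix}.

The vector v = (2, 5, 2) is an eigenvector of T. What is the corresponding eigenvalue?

Compute Tv: T·(2, 5, 2) = (6, 15, 6).
Since Tv = λv, compare component 1: 6 = λ·2, so λ = 3.

3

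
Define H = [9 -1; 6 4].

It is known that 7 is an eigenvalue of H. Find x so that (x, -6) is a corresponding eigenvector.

-3

We need (H - 7I)v = 0.
H - 7I = [[2, -1], [6, -3]].
Row 1: (2)·x + (-1)·-6 = 0
Row 2: (6)·x + (-3)·-6 = 0
Solving gives x = -3.
Check: H·(-3, -6) = (-21, -42) = 7·(-3, -6).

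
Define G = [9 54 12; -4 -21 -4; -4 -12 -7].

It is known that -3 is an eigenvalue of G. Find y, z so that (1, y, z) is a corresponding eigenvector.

We need (G + 3I)v = 0.
G + 3I = [[12, 54, 12], [-4, -18, -4], [-4, -12, -4]].
Row 1: (12)·1 + (54)·y + (12)·z = 0
Row 2: (-4)·1 + (-18)·y + (-4)·z = 0
Row 3: (-4)·1 + (-12)·y + (-4)·z = 0
Solving gives y = 0, z = -1.
Check: G·(1, 0, -1) = (-3, 0, 3) = -3·(1, 0, -1).

0, -1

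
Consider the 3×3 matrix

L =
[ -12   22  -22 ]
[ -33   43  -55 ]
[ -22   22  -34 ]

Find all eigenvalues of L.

The characteristic polynomial is p(λ) = det(λI - L).
Cofactor expansion gives p(λ) = λ^3 + 3λ^2 - 118λ - 120.
Try λ = -1: p(-1) = 0, so -1 is a root.
Factor out (λ + 1): p(λ) = (λ + 1)·(λ^2 + 2λ - 120).
The quadratic factors as (λ + 12)·(λ - 10).
Eigenvalues: -12, -1, 10.

-12, -1, 10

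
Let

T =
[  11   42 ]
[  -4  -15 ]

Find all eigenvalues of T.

-3, -1

det(T - rI) = (11 - r)(-15 - r) - (42)·(-4) = r^2 + 4r + 3.
This factors as (r + 3)·(r + 1) = 0.
Eigenvalues: -3, -1.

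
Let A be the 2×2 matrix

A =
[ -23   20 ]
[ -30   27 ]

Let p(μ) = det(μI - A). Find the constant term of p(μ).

p(μ) = μ^2 - 4μ - 21.
The constant term is -21.

-21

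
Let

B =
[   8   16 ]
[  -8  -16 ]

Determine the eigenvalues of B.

-8, 0

det(B - λI) = (8 - λ)(-16 - λ) - (16)·(-8) = λ^2 + 8λ.
This factors as (λ + 8)·λ = 0.
Eigenvalues: -8, 0.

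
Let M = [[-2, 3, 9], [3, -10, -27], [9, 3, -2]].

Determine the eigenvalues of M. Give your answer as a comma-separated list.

-11, -2, -1

Set up det(μI - M) = 0.
Expanding along the first row, p(μ) = μ^3 + 14μ^2 + 35μ + 22.
Rational-root test: μ = -11 gives p(-11) = 0.
Factor out (μ + 11): p(μ) = (μ + 11)·(μ^2 + 3μ + 2).
The quadratic factors as (μ + 2)·(μ + 1).
Eigenvalues: -11, -2, -1.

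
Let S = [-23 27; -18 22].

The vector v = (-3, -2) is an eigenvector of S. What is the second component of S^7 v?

156250

First find the eigenvalue: Sv = (15, 10) = -5·(-3, -2), so λ = -5.
Then S^7 v = λ^7·v = (-5)^7·(-3, -2) = -78125·(-3, -2) = (234375, 156250).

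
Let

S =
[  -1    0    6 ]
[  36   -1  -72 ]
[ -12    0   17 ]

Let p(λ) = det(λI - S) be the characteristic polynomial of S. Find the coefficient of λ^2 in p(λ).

The coefficient of λ^2 of det(λI - S) is −trace(S).
trace(S) = (-1) + (-1) + (17) = 15, so the coefficient is -15.

-15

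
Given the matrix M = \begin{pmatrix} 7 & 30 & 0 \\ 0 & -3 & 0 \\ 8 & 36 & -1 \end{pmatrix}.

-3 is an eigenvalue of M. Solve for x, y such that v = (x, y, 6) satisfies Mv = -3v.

3, -1

We need (M + 3I)v = 0.
M + 3I = [[10, 30, 0], [0, 0, 0], [8, 36, 2]].
Row 1: (10)·x + (30)·y + (0)·6 = 0
Row 2: (0)·x + (0)·y + (0)·6 = 0
Row 3: (8)·x + (36)·y + (2)·6 = 0
Solving gives x = 3, y = -1.
Check: M·(3, -1, 6) = (-9, 3, -18) = -3·(3, -1, 6).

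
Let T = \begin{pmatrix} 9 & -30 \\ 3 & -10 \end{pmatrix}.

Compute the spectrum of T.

det(T - λI) = (9 - λ)(-10 - λ) - (-30)·(3) = λ^2 + λ.
This factors as (λ + 1)·λ = 0.
Eigenvalues: -1, 0.

-1, 0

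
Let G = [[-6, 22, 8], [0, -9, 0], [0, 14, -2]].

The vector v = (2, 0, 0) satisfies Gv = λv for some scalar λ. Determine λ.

Compute Gv: G·(2, 0, 0) = (-12, 0, 0).
Since Gv = λv, compare component 1: -12 = λ·2, so λ = -6.

-6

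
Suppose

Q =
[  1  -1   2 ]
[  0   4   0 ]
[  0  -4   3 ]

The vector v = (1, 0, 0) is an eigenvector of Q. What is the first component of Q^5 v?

1

First find the eigenvalue: Qv = (1, 0, 0) = 1·(1, 0, 0), so λ = 1.
Then Q^5 v = λ^5·v = 1^5·(1, 0, 0) = 1·(1, 0, 0) = (1, 0, 0).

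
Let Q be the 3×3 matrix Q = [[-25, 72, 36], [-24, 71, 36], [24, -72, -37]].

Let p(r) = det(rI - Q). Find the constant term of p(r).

-11

p(r) = r^3 - 9r^2 - 21r - 11.
The constant term is -11.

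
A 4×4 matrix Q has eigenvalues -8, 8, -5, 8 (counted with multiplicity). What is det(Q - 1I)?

If Q has eigenvalues -8, 8, -5, 8, then Q - 1I has eigenvalues -9, 7, -6, 7.
det(Q - 1I) = (-9) · (7) · (-6) · (7) = 2646.

2646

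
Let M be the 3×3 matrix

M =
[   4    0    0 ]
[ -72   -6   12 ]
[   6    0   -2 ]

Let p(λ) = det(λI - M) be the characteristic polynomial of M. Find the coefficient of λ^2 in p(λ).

4

The coefficient of λ^2 of det(λI - M) is −trace(M).
trace(M) = (4) + (-6) + (-2) = -4, so the coefficient is 4.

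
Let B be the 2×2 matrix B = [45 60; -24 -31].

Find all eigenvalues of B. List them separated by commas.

5, 9

det(B - tI) = (45 - t)(-31 - t) - (60)·(-24) = t^2 - 14t + 45.
This factors as (t - 5)·(t - 9) = 0.
Eigenvalues: 5, 9.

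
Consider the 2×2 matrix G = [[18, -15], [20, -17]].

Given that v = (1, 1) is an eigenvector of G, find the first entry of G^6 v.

First find the eigenvalue: Gv = (3, 3) = 3·(1, 1), so λ = 3.
Then G^6 v = λ^6·v = 3^6·(1, 1) = 729·(1, 1) = (729, 729).

729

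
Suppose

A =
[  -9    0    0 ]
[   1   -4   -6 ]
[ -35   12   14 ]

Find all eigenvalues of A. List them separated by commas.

-9, 2, 8

Compute the characteristic polynomial p(λ) = det(λI - A).
Cofactor expansion gives p(λ) = λ^3 - λ^2 - 74λ + 144.
Since p(2) = 0, λ = 2 is a root.
Dividing by (λ - 2) leaves λ^2 + λ - 72.
The quadratic factors as (λ + 9)·(λ - 8).
Eigenvalues: -9, 2, 8.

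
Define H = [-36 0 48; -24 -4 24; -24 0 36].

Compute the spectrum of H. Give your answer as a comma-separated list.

-12, -4, 12

The characteristic polynomial is p(λ) = det(λI - H).
Expanding the 3×3 determinant: p(λ) = λ^3 + 4λ^2 - 144λ - 576.
Try λ = -4: p(-4) = 0, so -4 is a root.
Factor out (λ + 4): p(λ) = (λ + 4)·(λ^2 - 144).
The quadratic factors as (λ + 12)·(λ - 12).
Eigenvalues: -12, -4, 12.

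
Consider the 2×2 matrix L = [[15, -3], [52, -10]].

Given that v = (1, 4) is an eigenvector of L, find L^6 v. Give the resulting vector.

(729, 2916)

First find the eigenvalue: Lv = (3, 12) = 3·(1, 4), so λ = 3.
Then L^6 v = λ^6·v = 3^6·(1, 4) = 729·(1, 4) = (729, 2916).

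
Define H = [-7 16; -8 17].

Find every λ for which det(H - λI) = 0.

det(H - λI) = (-7 - λ)(17 - λ) - (16)·(-8) = λ^2 - 10λ + 9.
This factors as (λ - 1)·(λ - 9) = 0.
Eigenvalues: 1, 9.

1, 9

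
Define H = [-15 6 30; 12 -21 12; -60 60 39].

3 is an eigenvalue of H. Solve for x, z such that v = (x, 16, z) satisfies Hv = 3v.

22, 10

We need (H - 3I)v = 0.
H - 3I = [[-18, 6, 30], [12, -24, 12], [-60, 60, 36]].
Row 1: (-18)·x + (6)·16 + (30)·z = 0
Row 2: (12)·x + (-24)·16 + (12)·z = 0
Row 3: (-60)·x + (60)·16 + (36)·z = 0
Solving gives x = 22, z = 10.
Check: H·(22, 16, 10) = (66, 48, 30) = 3·(22, 16, 10).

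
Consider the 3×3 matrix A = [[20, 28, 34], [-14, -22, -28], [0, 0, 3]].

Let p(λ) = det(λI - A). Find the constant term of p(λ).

p(λ) = λ^3 - λ^2 - 54λ + 144.
The constant term is 144.

144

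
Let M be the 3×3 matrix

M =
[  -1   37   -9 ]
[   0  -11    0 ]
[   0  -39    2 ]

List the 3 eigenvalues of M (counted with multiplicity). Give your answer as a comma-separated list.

-11, -1, 2

The characteristic polynomial is p(s) = det(sI - M).
Expanding the 3×3 determinant: p(s) = s^3 + 10s^2 - 13s - 22.
Rational-root test: s = -11 gives p(-11) = 0.
Factor out (s + 11): p(s) = (s + 11)·(s^2 - s - 2).
The quadratic factors as (s + 1)·(s - 2).
Eigenvalues: -11, -1, 2.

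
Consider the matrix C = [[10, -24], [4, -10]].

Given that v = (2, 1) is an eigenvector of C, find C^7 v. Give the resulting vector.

(-256, -128)

First find the eigenvalue: Cv = (-4, -2) = -2·(2, 1), so λ = -2.
Then C^7 v = λ^7·v = (-2)^7·(2, 1) = -128·(2, 1) = (-256, -128).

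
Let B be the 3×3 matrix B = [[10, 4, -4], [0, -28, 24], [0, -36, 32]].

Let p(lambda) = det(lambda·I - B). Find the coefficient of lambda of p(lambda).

8

p(lambda) = lambda^3 - 14·lambda^2 + 8·lambda + 320.
The coefficient of lambda is 8.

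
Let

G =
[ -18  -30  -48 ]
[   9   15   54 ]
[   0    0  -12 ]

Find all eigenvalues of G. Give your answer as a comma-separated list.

-12, -3, 0

Compute the characteristic polynomial p(lambda) = det(lambda·I - G).
Expanding the 3×3 determinant: p(lambda) = lambda^3 + 15·lambda^2 + 36·lambda.
Since p(0) = 0, lambda = 0 is a root.
Factor out lambda: p(lambda) = lambda·(lambda^2 + 15·lambda + 36).
The quadratic factors as (lambda + 12)·(lambda + 3).
Eigenvalues: -12, -3, 0.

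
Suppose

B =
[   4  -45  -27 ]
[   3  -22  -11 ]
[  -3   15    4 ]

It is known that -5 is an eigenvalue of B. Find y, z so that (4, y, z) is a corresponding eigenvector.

We need (B + 5I)v = 0.
B + 5I = [[9, -45, -27], [3, -17, -11], [-3, 15, 9]].
Row 1: (9)·4 + (-45)·y + (-27)·z = 0
Row 2: (3)·4 + (-17)·y + (-11)·z = 0
Row 3: (-3)·4 + (15)·y + (9)·z = 0
Solving gives y = 2, z = -2.
Check: B·(4, 2, -2) = (-20, -10, 10) = -5·(4, 2, -2).

2, -2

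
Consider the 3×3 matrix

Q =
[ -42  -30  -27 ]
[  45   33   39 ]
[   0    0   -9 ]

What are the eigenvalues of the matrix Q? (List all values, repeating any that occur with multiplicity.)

Set up det(tI - Q) = 0.
Cofactor expansion gives p(t) = t^3 + 18t^2 + 45t - 324.
Rational-root test: t = 3 gives p(3) = 0.
Dividing by (t - 3) leaves t^2 + 21t + 108.
The quadratic factors as (t + 12)·(t + 9).
Eigenvalues: -12, -9, 3.

-12, -9, 3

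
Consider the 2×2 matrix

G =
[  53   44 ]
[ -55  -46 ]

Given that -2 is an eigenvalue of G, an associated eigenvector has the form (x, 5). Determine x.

We need (G + 2I)v = 0.
G + 2I = [[55, 44], [-55, -44]].
Row 1: (55)·x + (44)·5 = 0
Row 2: (-55)·x + (-44)·5 = 0
Solving gives x = -4.
Check: G·(-4, 5) = (8, -10) = -2·(-4, 5).

-4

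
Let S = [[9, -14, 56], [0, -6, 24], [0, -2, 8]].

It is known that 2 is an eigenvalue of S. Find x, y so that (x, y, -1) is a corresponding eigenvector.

We need (S - 2I)v = 0.
S - 2I = [[7, -14, 56], [0, -8, 24], [0, -2, 6]].
Row 1: (7)·x + (-14)·y + (56)·-1 = 0
Row 2: (0)·x + (-8)·y + (24)·-1 = 0
Row 3: (0)·x + (-2)·y + (6)·-1 = 0
Solving gives x = 2, y = -3.
Check: S·(2, -3, -1) = (4, -6, -2) = 2·(2, -3, -1).

2, -3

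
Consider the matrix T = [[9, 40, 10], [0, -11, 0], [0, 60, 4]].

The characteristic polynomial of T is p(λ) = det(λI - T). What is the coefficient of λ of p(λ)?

p(λ) = λ^3 - 2λ^2 - 107λ + 396.
The coefficient of λ is -107.

-107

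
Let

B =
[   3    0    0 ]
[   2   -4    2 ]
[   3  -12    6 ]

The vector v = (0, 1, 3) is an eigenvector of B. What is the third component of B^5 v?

First find the eigenvalue: Bv = (0, 2, 6) = 2·(0, 1, 3), so λ = 2.
Then B^5 v = λ^5·v = 2^5·(0, 1, 3) = 32·(0, 1, 3) = (0, 32, 96).

96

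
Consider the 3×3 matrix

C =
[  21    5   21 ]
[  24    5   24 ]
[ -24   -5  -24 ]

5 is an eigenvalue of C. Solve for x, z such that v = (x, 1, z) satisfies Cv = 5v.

1, -1

We need (C - 5I)v = 0.
C - 5I = [[16, 5, 21], [24, 0, 24], [-24, -5, -29]].
Row 1: (16)·x + (5)·1 + (21)·z = 0
Row 2: (24)·x + (0)·1 + (24)·z = 0
Row 3: (-24)·x + (-5)·1 + (-29)·z = 0
Solving gives x = 1, z = -1.
Check: C·(1, 1, -1) = (5, 5, -5) = 5·(1, 1, -1).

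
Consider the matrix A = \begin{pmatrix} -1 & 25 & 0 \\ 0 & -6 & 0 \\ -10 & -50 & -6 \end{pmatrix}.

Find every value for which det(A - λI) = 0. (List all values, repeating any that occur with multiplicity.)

Compute the characteristic polynomial p(μ) = det(μI - A).
Cofactor expansion gives p(μ) = μ^3 + 13μ^2 + 48μ + 36.
Rational-root test: μ = -1 gives p(-1) = 0.
Factor out (μ + 1): p(μ) = (μ + 1)·(μ^2 + 12μ + 36).
The quadratic factor is (μ + 6)^2.
Eigenvalues: -6, -6, -1.

-6, -6, -1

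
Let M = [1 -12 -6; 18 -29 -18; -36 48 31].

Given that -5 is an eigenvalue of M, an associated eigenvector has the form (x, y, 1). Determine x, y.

We need (M + 5I)v = 0.
M + 5I = [[6, -12, -6], [18, -24, -18], [-36, 48, 36]].
Row 1: (6)·x + (-12)·y + (-6)·1 = 0
Row 2: (18)·x + (-24)·y + (-18)·1 = 0
Row 3: (-36)·x + (48)·y + (36)·1 = 0
Solving gives x = 1, y = 0.
Check: M·(1, 0, 1) = (-5, 0, -5) = -5·(1, 0, 1).

1, 0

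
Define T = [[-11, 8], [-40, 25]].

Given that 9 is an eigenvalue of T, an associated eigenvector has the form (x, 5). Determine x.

2

We need (T - 9I)v = 0.
T - 9I = [[-20, 8], [-40, 16]].
Row 1: (-20)·x + (8)·5 = 0
Row 2: (-40)·x + (16)·5 = 0
Solving gives x = 2.
Check: T·(2, 5) = (18, 45) = 9·(2, 5).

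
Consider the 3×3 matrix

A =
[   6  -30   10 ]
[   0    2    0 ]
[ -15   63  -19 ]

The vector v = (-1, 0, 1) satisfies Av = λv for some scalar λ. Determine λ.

-4

Compute Av: A·(-1, 0, 1) = (4, 0, -4).
Since Av = λv, compare component 1: 4 = λ·-1, so λ = -4.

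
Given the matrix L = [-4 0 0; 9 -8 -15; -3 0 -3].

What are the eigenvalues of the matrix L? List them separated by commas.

-8, -4, -3

Compute the characteristic polynomial p(t) = det(tI - L).
Expanding the 3×3 determinant: p(t) = t^3 + 15t^2 + 68t + 96.
Rational-root test: t = -3 gives p(-3) = 0.
Dividing by (t + 3) leaves t^2 + 12t + 32.
The quadratic factors as (t + 8)·(t + 4).
Eigenvalues: -8, -4, -3.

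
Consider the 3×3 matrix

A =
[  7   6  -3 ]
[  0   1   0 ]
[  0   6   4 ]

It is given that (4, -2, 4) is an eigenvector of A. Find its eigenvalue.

1

Compute Av: A·(4, -2, 4) = (4, -2, 4).
Since Av = λv, compare component 1: 4 = λ·4, so λ = 1.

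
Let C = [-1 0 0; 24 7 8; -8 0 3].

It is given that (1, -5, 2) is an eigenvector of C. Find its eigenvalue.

Compute Cv: C·(1, -5, 2) = (-1, 5, -2).
Since Cv = λv, compare component 1: -1 = λ·1, so λ = -1.

-1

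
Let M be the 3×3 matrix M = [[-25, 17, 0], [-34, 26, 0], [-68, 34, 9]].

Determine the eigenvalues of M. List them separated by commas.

The characteristic polynomial is p(r) = det(rI - M).
Cofactor expansion gives p(r) = r^3 - 10r^2 - 63r + 648.
Rational-root test: r = 9 gives p(9) = 0.
Dividing by (r - 9) leaves r^2 - r - 72.
The quadratic factors as (r + 8)·(r - 9).
Eigenvalues: -8, 9, 9.

-8, 9, 9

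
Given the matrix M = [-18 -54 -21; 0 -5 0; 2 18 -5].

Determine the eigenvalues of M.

-12, -11, -5

Set up det(rI - M) = 0.
Expanding along the first row, p(r) = r^3 + 28r^2 + 247r + 660.
Try r = -5: p(-5) = 0, so -5 is a root.
Dividing by (r + 5) leaves r^2 + 23r + 132.
The quadratic factors as (r + 12)·(r + 11).
Eigenvalues: -12, -11, -5.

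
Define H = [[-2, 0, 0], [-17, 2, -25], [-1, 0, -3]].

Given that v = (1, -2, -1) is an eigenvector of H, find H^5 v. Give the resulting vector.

(-32, 64, 32)

First find the eigenvalue: Hv = (-2, 4, 2) = -2·(1, -2, -1), so λ = -2.
Then H^5 v = λ^5·v = (-2)^5·(1, -2, -1) = -32·(1, -2, -1) = (-32, 64, 32).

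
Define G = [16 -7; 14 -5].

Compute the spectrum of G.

det(G - rI) = (16 - r)(-5 - r) - (-7)·(14) = r^2 - 11r + 18.
This factors as (r - 2)·(r - 9) = 0.
Eigenvalues: 2, 9.

2, 9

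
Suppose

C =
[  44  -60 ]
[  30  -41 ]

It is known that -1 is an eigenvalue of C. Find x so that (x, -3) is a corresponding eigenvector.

We need (C + 1I)v = 0.
C + 1I = [[45, -60], [30, -40]].
Row 1: (45)·x + (-60)·-3 = 0
Row 2: (30)·x + (-40)·-3 = 0
Solving gives x = -4.
Check: C·(-4, -3) = (4, 3) = -1·(-4, -3).

-4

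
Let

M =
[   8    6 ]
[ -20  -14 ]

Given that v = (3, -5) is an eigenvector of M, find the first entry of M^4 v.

48

First find the eigenvalue: Mv = (-6, 10) = -2·(3, -5), so λ = -2.
Then M^4 v = λ^4·v = (-2)^4·(3, -5) = 16·(3, -5) = (48, -80).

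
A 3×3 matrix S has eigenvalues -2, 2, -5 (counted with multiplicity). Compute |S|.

det(S) is the product of the eigenvalues: (-2) · (2) · (-5) = 20.

20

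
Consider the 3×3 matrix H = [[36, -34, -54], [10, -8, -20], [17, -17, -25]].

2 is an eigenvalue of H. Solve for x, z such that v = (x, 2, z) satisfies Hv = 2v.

We need (H - 2I)v = 0.
H - 2I = [[34, -34, -54], [10, -10, -20], [17, -17, -27]].
Row 1: (34)·x + (-34)·2 + (-54)·z = 0
Row 2: (10)·x + (-10)·2 + (-20)·z = 0
Row 3: (17)·x + (-17)·2 + (-27)·z = 0
Solving gives x = 2, z = 0.
Check: H·(2, 2, 0) = (4, 4, 0) = 2·(2, 2, 0).

2, 0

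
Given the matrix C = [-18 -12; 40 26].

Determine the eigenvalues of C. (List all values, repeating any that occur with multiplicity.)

2, 6

det(C - λI) = (-18 - λ)(26 - λ) - (-12)·(40) = λ^2 - 8λ + 12.
This factors as (λ - 2)·(λ - 6) = 0.
Eigenvalues: 2, 6.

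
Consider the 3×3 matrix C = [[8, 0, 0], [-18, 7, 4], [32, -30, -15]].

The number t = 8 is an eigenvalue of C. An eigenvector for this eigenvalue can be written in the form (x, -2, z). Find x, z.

We need (C - 8I)v = 0.
C - 8I = [[0, 0, 0], [-18, -1, 4], [32, -30, -23]].
Row 1: (0)·x + (0)·-2 + (0)·z = 0
Row 2: (-18)·x + (-1)·-2 + (4)·z = 0
Row 3: (32)·x + (-30)·-2 + (-23)·z = 0
Solving gives x = 1, z = 4.
Check: C·(1, -2, 4) = (8, -16, 32) = 8·(1, -2, 4).

1, 4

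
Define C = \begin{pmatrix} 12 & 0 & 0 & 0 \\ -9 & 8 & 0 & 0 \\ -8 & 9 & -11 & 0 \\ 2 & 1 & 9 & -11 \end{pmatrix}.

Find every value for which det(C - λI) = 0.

C is lower triangular, so its eigenvalues are the diagonal entries.
Diagonal: 12, 8, -11, -11.

-11, -11, 8, 12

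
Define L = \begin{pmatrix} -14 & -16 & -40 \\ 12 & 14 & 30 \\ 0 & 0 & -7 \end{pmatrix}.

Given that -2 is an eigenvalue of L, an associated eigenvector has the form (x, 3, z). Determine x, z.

We need (L + 2I)v = 0.
L + 2I = [[-12, -16, -40], [12, 16, 30], [0, 0, -5]].
Row 1: (-12)·x + (-16)·3 + (-40)·z = 0
Row 2: (12)·x + (16)·3 + (30)·z = 0
Row 3: (0)·x + (0)·3 + (-5)·z = 0
Solving gives x = -4, z = 0.
Check: L·(-4, 3, 0) = (8, -6, 0) = -2·(-4, 3, 0).

-4, 0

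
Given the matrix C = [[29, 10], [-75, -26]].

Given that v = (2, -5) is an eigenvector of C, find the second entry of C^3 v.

-320

First find the eigenvalue: Cv = (8, -20) = 4·(2, -5), so λ = 4.
Then C^3 v = λ^3·v = 4^3·(2, -5) = 64·(2, -5) = (128, -320).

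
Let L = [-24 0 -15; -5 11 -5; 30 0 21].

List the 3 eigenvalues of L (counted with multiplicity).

The characteristic polynomial is p(t) = det(tI - L).
Cofactor expansion gives p(t) = t^3 - 8t^2 - 87t + 594.
Since p(-9) = 0, t = -9 is a root.
Dividing by (t + 9) leaves t^2 - 17t + 66.
The quadratic factors as (t - 6)·(t - 11).
Eigenvalues: -9, 6, 11.

-9, 6, 11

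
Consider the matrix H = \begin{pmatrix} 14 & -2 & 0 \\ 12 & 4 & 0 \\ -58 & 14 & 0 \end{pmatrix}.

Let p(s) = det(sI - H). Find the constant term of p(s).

p(s) = s^3 - 18s^2 + 80s.
The constant term is 0.

0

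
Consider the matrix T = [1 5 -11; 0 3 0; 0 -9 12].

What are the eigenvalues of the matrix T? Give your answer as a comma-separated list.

Set up det(sI - T) = 0.
Expanding along the first row, p(s) = s^3 - 16s^2 + 51s - 36.
Since p(1) = 0, s = 1 is a root.
Dividing by (s - 1) leaves s^2 - 15s + 36.
The quadratic factors as (s - 3)·(s - 12).
Eigenvalues: 1, 3, 12.

1, 3, 12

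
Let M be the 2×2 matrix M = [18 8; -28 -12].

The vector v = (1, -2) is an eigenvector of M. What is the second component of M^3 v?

First find the eigenvalue: Mv = (2, -4) = 2·(1, -2), so λ = 2.
Then M^3 v = λ^3·v = 2^3·(1, -2) = 8·(1, -2) = (8, -16).

-16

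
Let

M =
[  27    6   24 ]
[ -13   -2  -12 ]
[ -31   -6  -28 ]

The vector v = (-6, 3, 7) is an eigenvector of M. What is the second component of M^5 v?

-3072

First find the eigenvalue: Mv = (24, -12, -28) = -4·(-6, 3, 7), so λ = -4.
Then M^5 v = λ^5·v = (-4)^5·(-6, 3, 7) = -1024·(-6, 3, 7) = (6144, -3072, -7168).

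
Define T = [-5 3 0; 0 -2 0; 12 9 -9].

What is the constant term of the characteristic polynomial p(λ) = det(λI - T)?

p(0) = det(0·I − T) = det(−T) = (−1)^3·det(T).
det(T) = -90, so p(0) = 90.

90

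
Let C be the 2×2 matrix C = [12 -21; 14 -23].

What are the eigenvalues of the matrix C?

-9, -2

det(C - lambda·I) = (12 - lambda)(-23 - lambda) - (-21)·(14) = lambda^2 + 11·lambda + 18.
This factors as (lambda + 9)·(lambda + 2) = 0.
Eigenvalues: -9, -2.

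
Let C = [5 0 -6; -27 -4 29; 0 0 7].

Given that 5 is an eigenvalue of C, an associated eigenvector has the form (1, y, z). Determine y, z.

We need (C - 5I)v = 0.
C - 5I = [[0, 0, -6], [-27, -9, 29], [0, 0, 2]].
Row 1: (0)·1 + (0)·y + (-6)·z = 0
Row 2: (-27)·1 + (-9)·y + (29)·z = 0
Row 3: (0)·1 + (0)·y + (2)·z = 0
Solving gives y = -3, z = 0.
Check: C·(1, -3, 0) = (5, -15, 0) = 5·(1, -3, 0).

-3, 0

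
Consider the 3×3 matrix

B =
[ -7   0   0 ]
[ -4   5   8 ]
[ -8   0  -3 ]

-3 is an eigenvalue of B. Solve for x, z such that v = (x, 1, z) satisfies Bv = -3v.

We need (B + 3I)v = 0.
B + 3I = [[-4, 0, 0], [-4, 8, 8], [-8, 0, 0]].
Row 1: (-4)·x + (0)·1 + (0)·z = 0
Row 2: (-4)·x + (8)·1 + (8)·z = 0
Row 3: (-8)·x + (0)·1 + (0)·z = 0
Solving gives x = 0, z = -1.
Check: B·(0, 1, -1) = (0, -3, 3) = -3·(0, 1, -1).

0, -1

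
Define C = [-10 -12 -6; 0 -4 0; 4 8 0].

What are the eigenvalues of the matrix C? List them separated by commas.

-6, -4, -4

The characteristic polynomial is p(t) = det(tI - C).
Expanding along the first row, p(t) = t^3 + 14t^2 + 64t + 96.
Since p(-4) = 0, t = -4 is a root.
Dividing by (t + 4) leaves t^2 + 10t + 24.
The quadratic factors as (t + 6)·(t + 4).
Eigenvalues: -6, -4, -4.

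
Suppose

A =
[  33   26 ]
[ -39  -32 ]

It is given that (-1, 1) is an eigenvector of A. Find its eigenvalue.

7

Compute Av: A·(-1, 1) = (-7, 7).
Since Av = λv, compare component 1: -7 = λ·-1, so λ = 7.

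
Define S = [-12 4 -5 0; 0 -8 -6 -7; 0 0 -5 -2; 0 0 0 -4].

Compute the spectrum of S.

S is upper triangular, so its eigenvalues are the diagonal entries.
Diagonal: -12, -8, -5, -4.

-12, -8, -5, -4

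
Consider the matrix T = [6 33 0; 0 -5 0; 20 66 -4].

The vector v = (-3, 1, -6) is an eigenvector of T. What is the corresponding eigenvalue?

-5

Compute Tv: T·(-3, 1, -6) = (15, -5, 30).
Since Tv = λv, compare component 1: 15 = λ·-3, so λ = -5.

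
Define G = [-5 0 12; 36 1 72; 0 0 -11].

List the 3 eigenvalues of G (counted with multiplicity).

-11, -5, 1

The characteristic polynomial is p(λ) = det(λI - G).
Expanding the 3×3 determinant: p(λ) = λ^3 + 15λ^2 + 39λ - 55.
Rational-root test: λ = -5 gives p(-5) = 0.
Factor out (λ + 5): p(λ) = (λ + 5)·(λ^2 + 10λ - 11).
The quadratic factors as (λ + 11)·(λ - 1).
Eigenvalues: -11, -5, 1.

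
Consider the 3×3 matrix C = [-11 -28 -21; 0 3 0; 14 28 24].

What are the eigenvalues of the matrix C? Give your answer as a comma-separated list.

The characteristic polynomial is p(λ) = det(λI - C).
Expanding the 3×3 determinant: p(λ) = λ^3 - 16λ^2 + 69λ - 90.
Rational-root test: λ = 3 gives p(3) = 0.
Dividing by (λ - 3) leaves λ^2 - 13λ + 30.
The quadratic factors as (λ - 3)·(λ - 10).
Eigenvalues: 3, 3, 10.

3, 3, 10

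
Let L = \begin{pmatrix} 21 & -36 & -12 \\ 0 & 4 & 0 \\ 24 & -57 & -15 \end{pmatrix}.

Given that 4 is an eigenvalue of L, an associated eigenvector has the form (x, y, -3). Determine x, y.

0, 1

We need (L - 4I)v = 0.
L - 4I = [[17, -36, -12], [0, 0, 0], [24, -57, -19]].
Row 1: (17)·x + (-36)·y + (-12)·-3 = 0
Row 2: (0)·x + (0)·y + (0)·-3 = 0
Row 3: (24)·x + (-57)·y + (-19)·-3 = 0
Solving gives x = 0, y = 1.
Check: L·(0, 1, -3) = (0, 4, -12) = 4·(0, 1, -3).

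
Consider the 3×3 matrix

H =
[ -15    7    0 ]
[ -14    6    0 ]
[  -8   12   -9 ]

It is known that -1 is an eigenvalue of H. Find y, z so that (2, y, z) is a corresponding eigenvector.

4, 4

We need (H + 1I)v = 0.
H + 1I = [[-14, 7, 0], [-14, 7, 0], [-8, 12, -8]].
Row 1: (-14)·2 + (7)·y + (0)·z = 0
Row 2: (-14)·2 + (7)·y + (0)·z = 0
Row 3: (-8)·2 + (12)·y + (-8)·z = 0
Solving gives y = 4, z = 4.
Check: H·(2, 4, 4) = (-2, -4, -4) = -1·(2, 4, 4).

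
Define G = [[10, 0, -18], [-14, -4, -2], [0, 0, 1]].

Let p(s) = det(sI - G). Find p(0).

40

p(0) = det(0·I − G) = det(−G) = (−1)^3·det(G).
det(G) = -40, so p(0) = 40.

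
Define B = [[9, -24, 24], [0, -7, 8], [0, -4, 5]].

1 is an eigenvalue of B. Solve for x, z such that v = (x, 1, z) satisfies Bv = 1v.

We need (B - 1I)v = 0.
B - 1I = [[8, -24, 24], [0, -8, 8], [0, -4, 4]].
Row 1: (8)·x + (-24)·1 + (24)·z = 0
Row 2: (0)·x + (-8)·1 + (8)·z = 0
Row 3: (0)·x + (-4)·1 + (4)·z = 0
Solving gives x = 0, z = 1.
Check: B·(0, 1, 1) = (0, 1, 1) = 1·(0, 1, 1).

0, 1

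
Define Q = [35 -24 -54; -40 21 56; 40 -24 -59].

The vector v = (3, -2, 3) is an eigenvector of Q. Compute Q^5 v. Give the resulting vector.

(-729, 486, -729)

First find the eigenvalue: Qv = (-9, 6, -9) = -3·(3, -2, 3), so λ = -3.
Then Q^5 v = λ^5·v = (-3)^5·(3, -2, 3) = -243·(3, -2, 3) = (-729, 486, -729).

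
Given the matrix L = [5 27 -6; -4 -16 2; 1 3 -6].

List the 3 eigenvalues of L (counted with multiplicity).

-7, -6, -4

Compute the characteristic polynomial p(λ) = det(λI - L).
Expanding along the first row, p(λ) = λ^3 + 17λ^2 + 94λ + 168.
Since p(-4) = 0, λ = -4 is a root.
Factor out (λ + 4): p(λ) = (λ + 4)·(λ^2 + 13λ + 42).
The quadratic factors as (λ + 7)·(λ + 6).
Eigenvalues: -7, -6, -4.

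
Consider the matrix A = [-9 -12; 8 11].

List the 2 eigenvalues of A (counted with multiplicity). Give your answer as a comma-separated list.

-1, 3

det(A - λI) = (-9 - λ)(11 - λ) - (-12)·(8) = λ^2 - 2λ - 3.
This factors as (λ + 1)·(λ - 3) = 0.
Eigenvalues: -1, 3.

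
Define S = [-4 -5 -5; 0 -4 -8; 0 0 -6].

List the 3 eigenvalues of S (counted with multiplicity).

S is upper triangular, so its eigenvalues are the diagonal entries.
Diagonal: -4, -4, -6.

-6, -4, -4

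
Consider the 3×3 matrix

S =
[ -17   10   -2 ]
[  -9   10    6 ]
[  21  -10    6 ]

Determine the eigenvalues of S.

The characteristic polynomial is p(λ) = det(λI - S).
Expanding the 3×3 determinant: p(λ) = λ^3 + λ^2 - 20λ.
Try λ = 0: p(0) = 0, so 0 is a root.
Dividing by λ leaves λ^2 + λ - 20.
The quadratic factors as (λ + 5)·(λ - 4).
Eigenvalues: -5, 0, 4.

-5, 0, 4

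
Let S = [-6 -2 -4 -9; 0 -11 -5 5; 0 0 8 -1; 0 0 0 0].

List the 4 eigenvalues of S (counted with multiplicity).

S is upper triangular, so its eigenvalues are the diagonal entries.
Diagonal: -6, -11, 8, 0.

-11, -6, 0, 8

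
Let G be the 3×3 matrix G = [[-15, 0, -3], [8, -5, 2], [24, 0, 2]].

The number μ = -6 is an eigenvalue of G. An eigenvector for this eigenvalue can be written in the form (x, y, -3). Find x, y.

1, -2

We need (G + 6I)v = 0.
G + 6I = [[-9, 0, -3], [8, 1, 2], [24, 0, 8]].
Row 1: (-9)·x + (0)·y + (-3)·-3 = 0
Row 2: (8)·x + (1)·y + (2)·-3 = 0
Row 3: (24)·x + (0)·y + (8)·-3 = 0
Solving gives x = 1, y = -2.
Check: G·(1, -2, -3) = (-6, 12, 18) = -6·(1, -2, -3).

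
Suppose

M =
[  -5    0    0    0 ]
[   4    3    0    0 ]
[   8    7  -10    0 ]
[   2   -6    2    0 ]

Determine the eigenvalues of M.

-10, -5, 0, 3

M is lower triangular, so its eigenvalues are the diagonal entries.
Diagonal: -5, 3, -10, 0.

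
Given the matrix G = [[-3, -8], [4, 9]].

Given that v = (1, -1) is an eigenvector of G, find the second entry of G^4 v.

-625

First find the eigenvalue: Gv = (5, -5) = 5·(1, -1), so λ = 5.
Then G^4 v = λ^4·v = 5^4·(1, -1) = 625·(1, -1) = (625, -625).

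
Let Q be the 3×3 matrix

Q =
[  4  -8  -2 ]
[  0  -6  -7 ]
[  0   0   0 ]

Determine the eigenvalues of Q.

Q is upper triangular, so its eigenvalues are the diagonal entries.
Diagonal: 4, -6, 0.

-6, 0, 4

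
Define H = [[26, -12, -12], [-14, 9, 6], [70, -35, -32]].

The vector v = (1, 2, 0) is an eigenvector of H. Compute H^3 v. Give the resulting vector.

First find the eigenvalue: Hv = (2, 4, 0) = 2·(1, 2, 0), so λ = 2.
Then H^3 v = λ^3·v = 2^3·(1, 2, 0) = 8·(1, 2, 0) = (8, 16, 0).

(8, 16, 0)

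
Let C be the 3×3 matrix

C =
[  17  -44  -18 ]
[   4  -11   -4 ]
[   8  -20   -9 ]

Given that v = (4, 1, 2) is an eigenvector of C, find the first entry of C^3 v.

-108

First find the eigenvalue: Cv = (-12, -3, -6) = -3·(4, 1, 2), so λ = -3.
Then C^3 v = λ^3·v = (-3)^3·(4, 1, 2) = -27·(4, 1, 2) = (-108, -27, -54).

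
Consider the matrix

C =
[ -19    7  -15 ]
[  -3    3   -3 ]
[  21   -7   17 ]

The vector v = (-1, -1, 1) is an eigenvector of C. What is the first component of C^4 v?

-81

First find the eigenvalue: Cv = (-3, -3, 3) = 3·(-1, -1, 1), so λ = 3.
Then C^4 v = λ^4·v = 3^4·(-1, -1, 1) = 81·(-1, -1, 1) = (-81, -81, 81).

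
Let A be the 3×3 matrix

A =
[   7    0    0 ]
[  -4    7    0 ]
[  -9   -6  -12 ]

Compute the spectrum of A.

A is lower triangular, so its eigenvalues are the diagonal entries.
Diagonal: 7, 7, -12.

-12, 7, 7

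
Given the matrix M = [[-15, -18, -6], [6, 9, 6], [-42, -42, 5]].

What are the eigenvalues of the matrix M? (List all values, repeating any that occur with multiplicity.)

-9, 3, 5

The characteristic polynomial is p(λ) = det(λI - M).
Expanding along the first row, p(λ) = λ^3 + λ^2 - 57λ + 135.
Rational-root test: λ = -9 gives p(-9) = 0.
Factor out (λ + 9): p(λ) = (λ + 9)·(λ^2 - 8λ + 15).
The quadratic factors as (λ - 3)·(λ - 5).
Eigenvalues: -9, 3, 5.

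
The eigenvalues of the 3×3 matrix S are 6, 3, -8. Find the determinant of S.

det(S) is the product of the eigenvalues: (6) · (3) · (-8) = -144.

-144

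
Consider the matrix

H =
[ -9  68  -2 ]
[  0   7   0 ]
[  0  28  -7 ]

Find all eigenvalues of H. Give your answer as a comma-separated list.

The characteristic polynomial is p(lambda) = det(lambda·I - H).
Expanding the 3×3 determinant: p(lambda) = lambda^3 + 9·lambda^2 - 49·lambda - 441.
Try lambda = 7: p(7) = 0, so 7 is a root.
Factor out (lambda - 7): p(lambda) = (lambda - 7)·(lambda^2 + 16·lambda + 63).
The quadratic factors as (lambda + 9)·(lambda + 7).
Eigenvalues: -9, -7, 7.

-9, -7, 7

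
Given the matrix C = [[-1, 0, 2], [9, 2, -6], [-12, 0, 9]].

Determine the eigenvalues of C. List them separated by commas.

2, 3, 5

The characteristic polynomial is p(s) = det(sI - C).
Cofactor expansion gives p(s) = s^3 - 10s^2 + 31s - 30.
Rational-root test: s = 3 gives p(3) = 0.
Dividing by (s - 3) leaves s^2 - 7s + 10.
The quadratic factors as (s - 2)·(s - 5).
Eigenvalues: 2, 3, 5.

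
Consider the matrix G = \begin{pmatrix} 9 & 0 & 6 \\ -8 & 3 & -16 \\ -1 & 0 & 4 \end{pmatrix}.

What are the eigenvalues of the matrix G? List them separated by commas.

Set up det(rI - G) = 0.
Expanding along the first row, p(r) = r^3 - 16r^2 + 81r - 126.
Rational-root test: r = 3 gives p(3) = 0.
Factor out (r - 3): p(r) = (r - 3)·(r^2 - 13r + 42).
The quadratic factors as (r - 6)·(r - 7).
Eigenvalues: 3, 6, 7.

3, 6, 7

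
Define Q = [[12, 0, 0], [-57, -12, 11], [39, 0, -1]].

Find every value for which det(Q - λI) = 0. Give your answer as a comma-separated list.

The characteristic polynomial is p(lambda) = det(lambda·I - Q).
Expanding the 3×3 determinant: p(lambda) = lambda^3 + lambda^2 - 144·lambda - 144.
Try lambda = -12: p(-12) = 0, so -12 is a root.
Factor out (lambda + 12): p(lambda) = (lambda + 12)·(lambda^2 - 11·lambda - 12).
The quadratic factors as (lambda + 1)·(lambda - 12).
Eigenvalues: -12, -1, 12.

-12, -1, 12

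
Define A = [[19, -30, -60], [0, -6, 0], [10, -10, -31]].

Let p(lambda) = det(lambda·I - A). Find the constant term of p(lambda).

66

p(lambda) = lambda^3 + 18·lambda^2 + 83·lambda + 66.
The constant term is 66.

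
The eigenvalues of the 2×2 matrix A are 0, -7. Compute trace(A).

trace(A) is the sum of the eigenvalues: (0) + (-7) = -7.

-7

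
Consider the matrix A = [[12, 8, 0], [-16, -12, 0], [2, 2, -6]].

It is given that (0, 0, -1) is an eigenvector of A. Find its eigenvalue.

-6

Compute Av: A·(0, 0, -1) = (0, 0, 6).
Since Av = λv, compare component 3: 6 = λ·-1, so λ = -6.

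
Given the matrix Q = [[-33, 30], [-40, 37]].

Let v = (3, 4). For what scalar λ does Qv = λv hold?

7

Compute Qv: Q·(3, 4) = (21, 28).
Since Qv = λv, compare component 1: 21 = λ·3, so λ = 7.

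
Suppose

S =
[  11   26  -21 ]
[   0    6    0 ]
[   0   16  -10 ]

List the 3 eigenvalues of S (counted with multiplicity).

-10, 6, 11

Compute the characteristic polynomial p(t) = det(tI - S).
Expanding the 3×3 determinant: p(t) = t^3 - 7t^2 - 104t + 660.
Since p(6) = 0, t = 6 is a root.
Dividing by (t - 6) leaves t^2 - t - 110.
The quadratic factors as (t + 10)·(t - 11).
Eigenvalues: -10, 6, 11.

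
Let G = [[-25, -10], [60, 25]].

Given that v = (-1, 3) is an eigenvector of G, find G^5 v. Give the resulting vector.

First find the eigenvalue: Gv = (-5, 15) = 5·(-1, 3), so λ = 5.
Then G^5 v = λ^5·v = 5^5·(-1, 3) = 3125·(-1, 3) = (-3125, 9375).

(-3125, 9375)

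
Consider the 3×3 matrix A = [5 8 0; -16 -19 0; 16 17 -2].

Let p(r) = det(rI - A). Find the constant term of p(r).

p(r) = r^3 + 16r^2 + 61r + 66.
The constant term is 66.

66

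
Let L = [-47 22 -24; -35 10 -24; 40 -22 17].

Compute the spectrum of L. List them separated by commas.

Set up det(lambda·I - L) = 0.
Cofactor expansion gives p(lambda) = lambda^3 + 20·lambda^2 + 103·lambda + 84.
Rational-root test: lambda = -1 gives p(-1) = 0.
Dividing by (lambda + 1) leaves lambda^2 + 19·lambda + 84.
The quadratic factors as (lambda + 12)·(lambda + 7).
Eigenvalues: -12, -7, -1.

-12, -7, -1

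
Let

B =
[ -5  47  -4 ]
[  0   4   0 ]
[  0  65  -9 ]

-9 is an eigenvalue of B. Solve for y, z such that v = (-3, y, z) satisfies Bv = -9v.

0, -3

We need (B + 9I)v = 0.
B + 9I = [[4, 47, -4], [0, 13, 0], [0, 65, 0]].
Row 1: (4)·-3 + (47)·y + (-4)·z = 0
Row 2: (0)·-3 + (13)·y + (0)·z = 0
Row 3: (0)·-3 + (65)·y + (0)·z = 0
Solving gives y = 0, z = -3.
Check: B·(-3, 0, -3) = (27, 0, 27) = -9·(-3, 0, -3).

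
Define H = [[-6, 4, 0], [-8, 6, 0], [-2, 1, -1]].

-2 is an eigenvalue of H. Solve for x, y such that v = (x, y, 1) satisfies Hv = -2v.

We need (H + 2I)v = 0.
H + 2I = [[-4, 4, 0], [-8, 8, 0], [-2, 1, 1]].
Row 1: (-4)·x + (4)·y + (0)·1 = 0
Row 2: (-8)·x + (8)·y + (0)·1 = 0
Row 3: (-2)·x + (1)·y + (1)·1 = 0
Solving gives x = 1, y = 1.
Check: H·(1, 1, 1) = (-2, -2, -2) = -2·(1, 1, 1).

1, 1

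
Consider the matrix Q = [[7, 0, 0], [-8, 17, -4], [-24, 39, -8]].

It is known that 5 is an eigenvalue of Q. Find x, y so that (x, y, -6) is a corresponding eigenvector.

0, -2

We need (Q - 5I)v = 0.
Q - 5I = [[2, 0, 0], [-8, 12, -4], [-24, 39, -13]].
Row 1: (2)·x + (0)·y + (0)·-6 = 0
Row 2: (-8)·x + (12)·y + (-4)·-6 = 0
Row 3: (-24)·x + (39)·y + (-13)·-6 = 0
Solving gives x = 0, y = -2.
Check: Q·(0, -2, -6) = (0, -10, -30) = 5·(0, -2, -6).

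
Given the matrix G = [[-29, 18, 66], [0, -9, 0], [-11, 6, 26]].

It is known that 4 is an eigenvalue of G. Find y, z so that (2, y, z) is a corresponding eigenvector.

We need (G - 4I)v = 0.
G - 4I = [[-33, 18, 66], [0, -13, 0], [-11, 6, 22]].
Row 1: (-33)·2 + (18)·y + (66)·z = 0
Row 2: (0)·2 + (-13)·y + (0)·z = 0
Row 3: (-11)·2 + (6)·y + (22)·z = 0
Solving gives y = 0, z = 1.
Check: G·(2, 0, 1) = (8, 0, 4) = 4·(2, 0, 1).

0, 1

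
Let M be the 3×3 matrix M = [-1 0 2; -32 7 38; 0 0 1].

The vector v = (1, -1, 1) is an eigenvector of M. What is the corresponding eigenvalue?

Compute Mv: M·(1, -1, 1) = (1, -1, 1).
Since Mv = λv, compare component 1: 1 = λ·1, so λ = 1.

1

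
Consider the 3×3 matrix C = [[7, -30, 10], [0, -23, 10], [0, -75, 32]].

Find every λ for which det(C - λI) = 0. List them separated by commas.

2, 7, 7

The characteristic polynomial is p(λ) = det(λI - C).
Cofactor expansion gives p(λ) = λ^3 - 16λ^2 + 77λ - 98.
Rational-root test: λ = 7 gives p(7) = 0.
Factor out (λ - 7): p(λ) = (λ - 7)·(λ^2 - 9λ + 14).
The quadratic factors as (λ - 2)·(λ - 7).
Eigenvalues: 2, 7, 7.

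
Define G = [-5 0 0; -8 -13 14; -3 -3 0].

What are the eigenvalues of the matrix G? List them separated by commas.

-7, -6, -5

Set up det(sI - G) = 0.
Expanding the 3×3 determinant: p(s) = s^3 + 18s^2 + 107s + 210.
Rational-root test: s = -5 gives p(-5) = 0.
Dividing by (s + 5) leaves s^2 + 13s + 42.
The quadratic factors as (s + 7)·(s + 6).
Eigenvalues: -7, -6, -5.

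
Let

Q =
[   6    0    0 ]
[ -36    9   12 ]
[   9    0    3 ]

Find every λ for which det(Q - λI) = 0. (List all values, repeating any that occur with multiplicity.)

Compute the characteristic polynomial p(μ) = det(μI - Q).
Expanding along the first row, p(μ) = μ^3 - 18μ^2 + 99μ - 162.
Try μ = 6: p(6) = 0, so 6 is a root.
Dividing by (μ - 6) leaves μ^2 - 12μ + 27.
The quadratic factors as (μ - 3)·(μ - 9).
Eigenvalues: 3, 6, 9.

3, 6, 9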